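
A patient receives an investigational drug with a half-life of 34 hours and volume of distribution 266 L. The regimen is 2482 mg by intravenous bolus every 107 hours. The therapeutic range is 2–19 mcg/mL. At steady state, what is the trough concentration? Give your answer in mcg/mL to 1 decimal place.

τ/t½ = 107/34 ≈ 3.1471, so fraction remaining f = (1/2)^(107/34) ≈ 0.1129.
Accumulation ratio R = 1/(1 − f) ≈ 1/0.8871 ≈ 1.1273.
Each bolus raises the concentration by D/Vd = 2482/266 ≈ 9.331 mcg/mL.
Cmax,ss = C₀/(1 − f) ≈ 9.331/0.8871 ≈ 10.519 mcg/mL.
One interval later, Cmin,ss = Cmax,ss·e^(−kτ) ≈ 10.519 × 0.1129 ≈ 1.188 mcg/mL.
Trough 1.2 mcg/mL vs MEC 2 mcg/mL: subtherapeutic.

1.2 mcg/mL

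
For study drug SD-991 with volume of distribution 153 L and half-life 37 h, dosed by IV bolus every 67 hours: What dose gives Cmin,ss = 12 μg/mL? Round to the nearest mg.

4605 mg

τ/t½ = 67/37 ≈ 1.8108, so f = (1/2)^(67/37) ≈ 0.285031.
Cmin,ss = (D/Vd)·f/(1−f), so D = Cmin,ss·Vd·(1−f)/f.
D = 12 × 153 × (1−f)/f ≈ 12 × 153 × 2.50839 ≈ 4605.40 mg.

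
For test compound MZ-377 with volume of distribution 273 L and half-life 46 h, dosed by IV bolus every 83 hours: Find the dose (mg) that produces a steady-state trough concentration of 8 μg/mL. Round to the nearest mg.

5444 mg

τ/t½ = 83/46 ≈ 1.8043, so f = (1/2)^(83/46) ≈ 0.286310.
Cmin,ss = (D/Vd)·f/(1−f), so D = Cmin,ss·Vd·(1−f)/f.
D = 8 × 273 × (1−f)/f ≈ 8 × 273 × 2.49272 ≈ 5444.10 mg.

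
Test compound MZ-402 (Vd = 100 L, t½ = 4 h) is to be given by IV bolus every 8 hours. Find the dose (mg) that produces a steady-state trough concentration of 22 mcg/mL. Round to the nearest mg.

6600 mg

τ/t½ = 8/4 ≈ 2, so f = (1/2)^(8/4) ≈ 0.250000.
Cmin,ss = (D/Vd)·f/(1−f), so D = Cmin,ss·Vd·(1−f)/f.
D = 22 × 100 × (1−f)/f ≈ 22 × 100 × 3.00000 ≈ 6600.00 mg.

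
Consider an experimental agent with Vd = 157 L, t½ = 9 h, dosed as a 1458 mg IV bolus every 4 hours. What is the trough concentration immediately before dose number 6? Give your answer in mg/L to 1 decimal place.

f = (1/2)^(τ/t½) = (1/2)^(4/9) ≈ 0.7349.
C₀ = D/Vd = 1458/157 ≈ 9.287 mg/L.
Before the 6th dose, 5 doses have been given. Superposition: Cmin = C₀·(f + f² + … + f^5).
≈ 9.287 × (0.7349 + 0.5401 + 0.3969 + 0.2917 + 0.2144) ≈ 9.287 × 2.1780 ≈ 20.227 mg/L.

20.2 mg/L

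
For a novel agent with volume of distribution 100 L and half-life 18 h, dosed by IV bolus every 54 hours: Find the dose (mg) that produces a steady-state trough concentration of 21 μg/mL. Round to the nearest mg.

τ/t½ = 54/18 ≈ 3, so f = (1/2)^(54/18) ≈ 0.125000.
Cmin,ss = (D/Vd)·f/(1−f), so D = Cmin,ss·Vd·(1−f)/f.
D = 21 × 100 × (1−f)/f ≈ 21 × 100 × 7.00000 ≈ 14700.00 mg.

14700 mg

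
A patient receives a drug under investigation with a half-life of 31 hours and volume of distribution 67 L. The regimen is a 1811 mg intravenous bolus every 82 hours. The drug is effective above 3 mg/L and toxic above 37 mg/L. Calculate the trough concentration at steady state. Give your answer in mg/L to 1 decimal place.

τ/t½ = 82/31 ≈ 2.6452, so fraction remaining f = (1/2)^(82/31) ≈ 0.1599.
Accumulation ratio R = 1/(1 − f) ≈ 1/0.8401 ≈ 1.1903.
Single-dose peak C₀ = D/Vd = 1811/67 ≈ 27.030 mg/L.
Cmax,ss = C₀/(1 − f) ≈ 27.030/0.8401 ≈ 32.175 mg/L.
Steady-state trough Cmin,ss = Cmax,ss·f ≈ 32.175 × 0.1599 ≈ 5.145 mg/L.
Trough 5.1 mg/L vs MEC 3 mg/L: adequate.

5.1 mg/L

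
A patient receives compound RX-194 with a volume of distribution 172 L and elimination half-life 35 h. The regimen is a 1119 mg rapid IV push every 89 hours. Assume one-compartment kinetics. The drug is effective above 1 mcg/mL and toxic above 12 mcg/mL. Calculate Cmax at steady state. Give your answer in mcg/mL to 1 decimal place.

7.9 mcg/mL

Over one 89-h interval, 89/35 ≈ 2.5429 half-lives elapse, leaving f ≈ 0.1716 of each dose.
At steady state, accumulation factor R = 1/(1 − e^(−kτ)) ≈ 1.2071.
Each bolus raises the concentration by D/Vd = 1119/172 ≈ 6.506 mcg/mL.
Steady-state peak Cmax,ss = C₀·R ≈ 6.506 × 1.2071 ≈ 7.853 mcg/mL.
Peak 7.9 mcg/mL vs MTC 12 mcg/mL: below toxic threshold.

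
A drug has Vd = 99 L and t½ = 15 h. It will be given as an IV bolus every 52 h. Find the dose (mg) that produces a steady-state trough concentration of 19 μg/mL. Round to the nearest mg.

τ/t½ = 52/15 ≈ 3.4667, so f = (1/2)^(52/15) ≈ 0.090454.
Cmin,ss = (D/Vd)·f/(1−f), so D = Cmin,ss·Vd·(1−f)/f.
D = 19 × 99 × (1−f)/f ≈ 19 × 99 × 10.05534 ≈ 18914.09 mg.

18914 mg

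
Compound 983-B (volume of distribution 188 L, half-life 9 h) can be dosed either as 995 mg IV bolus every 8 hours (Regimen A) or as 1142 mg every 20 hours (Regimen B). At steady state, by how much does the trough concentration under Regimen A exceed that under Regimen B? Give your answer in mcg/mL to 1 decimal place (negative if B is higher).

Regimen A: f = (1/2)^(8/9) ≈ 0.5400; Cmin,ss = (995/188)·f/(1−f) ≈ 6.213 mcg/mL.
Regimen B: f = (1/2)^(20/9) ≈ 0.2143; Cmin,ss = (1142/188)·f/(1−f) ≈ 1.657 mcg/mL.
Difference ≈ 6.213 − 1.657 ≈ 4.556 mcg/mL.

4.6 mcg/mL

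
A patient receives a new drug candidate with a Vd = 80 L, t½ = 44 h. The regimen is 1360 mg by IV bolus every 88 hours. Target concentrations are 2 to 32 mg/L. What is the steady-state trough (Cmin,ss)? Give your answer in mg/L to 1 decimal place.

τ = 88 h = 2 half-lives, so f = (1/2)^2 = 0.25.
Accumulation ratio R = 1/(1 − f) = 1/0.75 = 4/3.
Single-dose peak C₀ = D/Vd = 1360/80 = 17 mg/L.
Steady-state peak Cmax,ss = C₀·R = 17 × 4/3 ≈ 22.667 mg/L.
Steady-state trough Cmin,ss = Cmax,ss·f ≈ 22.667 × 0.25 ≈ 5.667 mg/L.
Trough 5.7 mg/L vs MEC 2 mg/L: adequate.

5.7 mg/L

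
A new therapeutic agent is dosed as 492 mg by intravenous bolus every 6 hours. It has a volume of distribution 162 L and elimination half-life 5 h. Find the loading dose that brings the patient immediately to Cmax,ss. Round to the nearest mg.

871 mg

f = (1/2)^(6/5) ≈ 0.435275; accumulation ratio R = 1/(1−f) ≈ 1.77077.
Loading dose to hit Cmax,ss on first dose: D_load = D_maint·R ≈ 492 × 1.77077 ≈ 871.22 mg.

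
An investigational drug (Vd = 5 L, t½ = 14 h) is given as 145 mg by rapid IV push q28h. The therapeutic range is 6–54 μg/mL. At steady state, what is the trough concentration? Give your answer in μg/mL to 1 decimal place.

9.7 μg/mL

τ = 28 h = 2 half-lives, so f = (1/2)^2 = 0.25.
Accumulation ratio R = 1/(1 − f) = 1/0.75 = 4/3.
Single-dose peak C₀ = D/Vd = 145/5 = 29 μg/mL.
Steady-state peak Cmax,ss = C₀·R = 29 × 4/3 ≈ 38.667 μg/mL.
Steady-state trough Cmin,ss = Cmax,ss·f ≈ 38.667 × 0.25 ≈ 9.667 μg/mL.
Trough 9.7 μg/mL vs MEC 6 μg/mL: adequate.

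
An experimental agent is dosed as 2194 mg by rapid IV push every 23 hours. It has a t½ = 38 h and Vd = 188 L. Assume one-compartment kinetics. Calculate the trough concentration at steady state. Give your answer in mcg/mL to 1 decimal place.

τ/t½ = 23/38 ≈ 0.60526, so fraction remaining f = (1/2)^(23/38) ≈ 0.6574.
Accumulation ratio R = 1/(1 − f) ≈ 1/0.3426 ≈ 2.9189.
Single-dose peak C₀ = D/Vd = 2194/188 ≈ 11.670 mcg/mL.
Cmax,ss = C₀/(1 − f) ≈ 11.670/0.3426 ≈ 34.063 mcg/mL.
One interval later, Cmin,ss = Cmax,ss·e^(−kτ) ≈ 34.063 × 0.6574 ≈ 22.393 mcg/mL.

22.4 mcg/mL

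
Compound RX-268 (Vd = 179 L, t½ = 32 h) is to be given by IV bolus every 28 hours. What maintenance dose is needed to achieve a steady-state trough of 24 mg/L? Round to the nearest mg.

3583 mg

τ/t½ = 28/32 ≈ 0.875, so f = (1/2)^(28/32) ≈ 0.545254.
Cmin,ss = (D/Vd)·f/(1−f), so D = Cmin,ss·Vd·(1−f)/f.
D = 24 × 179 × (1−f)/f ≈ 24 × 179 × 0.83401 ≈ 3582.91 mg.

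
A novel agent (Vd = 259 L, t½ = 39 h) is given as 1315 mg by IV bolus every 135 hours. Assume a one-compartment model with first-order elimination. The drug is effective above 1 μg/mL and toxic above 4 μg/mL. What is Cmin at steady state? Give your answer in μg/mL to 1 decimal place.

k = ln2/t½ = ln2/39 ≈ 0.017773 h⁻¹; fraction remaining f = e^(−kτ) = e^(−0.017773×135) ≈ 0.0908.
At steady state, accumulation factor R = 1/(1 − e^(−kτ)) ≈ 1.0999.
Each bolus raises the concentration by D/Vd = 1315/259 ≈ 5.077 μg/mL.
Steady-state peak Cmax,ss = C₀·R ≈ 5.077 × 1.0999 ≈ 5.584 μg/mL.
One interval later, Cmin,ss = Cmax,ss·e^(−kτ) ≈ 5.584 × 0.0908 ≈ 0.507 μg/mL.
Trough 0.5 μg/mL vs MEC 1 μg/mL: subtherapeutic.

0.5 μg/mL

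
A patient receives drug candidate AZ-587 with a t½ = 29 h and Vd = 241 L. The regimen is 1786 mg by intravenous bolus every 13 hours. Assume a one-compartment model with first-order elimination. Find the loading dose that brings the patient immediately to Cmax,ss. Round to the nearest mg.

6687 mg

f = (1/2)^(13/29) ≈ 0.732918; accumulation ratio R = 1/(1−f) ≈ 3.74417.
Loading dose to hit Cmax,ss on first dose: D_load = D_maint·R ≈ 1786 × 3.74417 ≈ 6687.09 mg.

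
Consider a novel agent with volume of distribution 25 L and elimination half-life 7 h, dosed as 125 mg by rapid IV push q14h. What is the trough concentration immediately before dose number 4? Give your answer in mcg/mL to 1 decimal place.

f = (1/2)^(τ/t½) = (1/2)^(14/7) ≈ 0.2500.
C₀ = D/Vd = 125/25 ≈ 5.000 mcg/mL.
Before the 4th dose, 3 doses have been given. Superposition: Cmin = C₀·(f + f² + … + f^3).
≈ 5.000 × (0.2500 + 0.0625 + 0.0156) ≈ 5.000 × 0.3281 ≈ 1.641 mcg/mL.

1.6 mcg/mL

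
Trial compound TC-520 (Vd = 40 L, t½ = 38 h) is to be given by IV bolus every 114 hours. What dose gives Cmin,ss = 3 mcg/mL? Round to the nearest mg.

840 mg

τ/t½ = 114/38 ≈ 3, so f = (1/2)^(114/38) ≈ 0.125000.
Cmin,ss = (D/Vd)·f/(1−f), so D = Cmin,ss·Vd·(1−f)/f.
D = 3 × 40 × (1−f)/f ≈ 3 × 40 × 7.00000 ≈ 840.00 mg.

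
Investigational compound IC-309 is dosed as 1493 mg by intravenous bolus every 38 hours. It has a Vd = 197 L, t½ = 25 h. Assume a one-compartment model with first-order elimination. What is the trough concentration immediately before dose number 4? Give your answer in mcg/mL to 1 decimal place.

f = (1/2)^(τ/t½) = (1/2)^(38/25) ≈ 0.3487.
C₀ = D/Vd = 1493/197 ≈ 7.579 mcg/mL.
Before the 4th dose, 3 doses have been given. Superposition: Cmin = C₀·(f + f² + … + f^3).
≈ 7.579 × (0.3487 + 0.1216 + 0.0424) ≈ 7.579 × 0.5127 ≈ 3.886 mcg/mL.

3.9 mcg/mL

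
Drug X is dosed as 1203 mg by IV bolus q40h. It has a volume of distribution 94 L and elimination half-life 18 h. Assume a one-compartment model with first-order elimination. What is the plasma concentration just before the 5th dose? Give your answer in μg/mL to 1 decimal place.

3.5 μg/mL

f = (1/2)^(τ/t½) = (1/2)^(40/18) ≈ 0.2143.
C₀ = D/Vd = 1203/94 ≈ 12.798 μg/mL.
Before the 5th dose, 4 doses have been given. Superposition: Cmin = C₀·(f + f² + … + f^4).
≈ 12.798 × (0.2143 + 0.0459 + 0.0098 + 0.0021) ≈ 12.798 × 0.2721 ≈ 3.482 μg/mL.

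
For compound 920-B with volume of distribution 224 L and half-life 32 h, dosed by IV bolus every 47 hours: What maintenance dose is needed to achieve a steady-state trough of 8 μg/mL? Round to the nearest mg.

3168 mg

τ/t½ = 47/32 ≈ 1.4688, so f = (1/2)^(47/32) ≈ 0.361295.
Cmin,ss = (D/Vd)·f/(1−f), so D = Cmin,ss·Vd·(1−f)/f.
D = 8 × 224 × (1−f)/f ≈ 8 × 224 × 1.76782 ≈ 3167.93 mg.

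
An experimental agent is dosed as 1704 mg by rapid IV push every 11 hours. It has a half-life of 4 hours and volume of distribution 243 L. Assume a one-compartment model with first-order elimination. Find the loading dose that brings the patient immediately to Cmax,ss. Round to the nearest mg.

f = (1/2)^(11/4) ≈ 0.148651; accumulation ratio R = 1/(1−f) ≈ 1.17461.
Loading dose to hit Cmax,ss on first dose: D_load = D_maint·R ≈ 1704 × 1.17461 ≈ 2001.54 mg.

2002 mg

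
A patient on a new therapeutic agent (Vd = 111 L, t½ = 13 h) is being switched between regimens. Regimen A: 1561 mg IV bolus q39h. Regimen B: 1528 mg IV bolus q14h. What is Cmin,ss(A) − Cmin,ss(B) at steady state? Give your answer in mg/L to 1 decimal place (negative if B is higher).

-10.4 mg/L

Regimen A: f = (1/2)^(39/13) ≈ 0.1250; Cmin,ss = (1561/111)·f/(1−f) ≈ 2.009 mg/L.
Regimen B: f = (1/2)^(14/13) ≈ 0.4740; Cmin,ss = (1528/111)·f/(1−f) ≈ 12.405 mg/L.
Difference ≈ 2.009 − 12.405 ≈ -10.396 mg/L.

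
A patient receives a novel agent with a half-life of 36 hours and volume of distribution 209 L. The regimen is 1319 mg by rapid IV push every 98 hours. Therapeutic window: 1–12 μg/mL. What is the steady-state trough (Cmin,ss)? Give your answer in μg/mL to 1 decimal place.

Over one 98-h interval, 98/36 ≈ 2.7222 half-lives elapse, leaving f ≈ 0.1515 of each dose.
Single-dose peak C₀ = D/Vd = 1319/209 ≈ 6.311 μg/mL.
Steady-state trough Cmin,ss = C₀·f/(1−f) ≈ 6.311 × 0.1515/0.8485 ≈ 1.127 μg/mL.
Trough 1.1 μg/mL vs MEC 1 μg/mL: adequate.

1.1 μg/mL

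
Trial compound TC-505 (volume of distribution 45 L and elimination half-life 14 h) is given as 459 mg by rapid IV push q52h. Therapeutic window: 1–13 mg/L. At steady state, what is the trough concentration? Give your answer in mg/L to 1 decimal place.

τ/t½ = 52/14 ≈ 3.7143, so fraction remaining f = (1/2)^(52/14) ≈ 0.0762.
Accumulation ratio R = 1/(1 − f) ≈ 1/0.9238 ≈ 1.0825.
Single-dose peak C₀ = D/Vd = 459/45 ≈ 10.200 mg/L.
Steady-state peak Cmax,ss = C₀·R ≈ 10.200 × 1.0825 ≈ 11.041 mg/L.
Steady-state trough Cmin,ss = Cmax,ss·f ≈ 11.041 × 0.0762 ≈ 0.841 mg/L.
Trough 0.8 mg/L vs MEC 1 mg/L: subtherapeutic.

0.8 mg/L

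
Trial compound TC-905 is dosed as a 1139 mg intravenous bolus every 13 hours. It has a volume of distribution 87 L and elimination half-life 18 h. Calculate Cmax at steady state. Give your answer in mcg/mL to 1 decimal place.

33.2 mcg/mL

k = ln2/t½ = ln2/18 ≈ 0.038508 h⁻¹; fraction remaining f = e^(−kτ) = e^(−0.038508×13) ≈ 0.6062.
At steady state, accumulation factor R = 1/(1 − e^(−kτ)) ≈ 2.5394.
Single-dose peak C₀ = D/Vd = 1139/87 ≈ 13.092 mcg/mL.
Cmax,ss = C₀/(1 − f) ≈ 13.092/0.3938 ≈ 33.245 mcg/mL.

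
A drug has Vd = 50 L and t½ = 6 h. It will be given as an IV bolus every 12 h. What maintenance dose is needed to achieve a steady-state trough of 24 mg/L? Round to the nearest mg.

3600 mg

τ/t½ = 12/6 ≈ 2, so f = (1/2)^(12/6) ≈ 0.250000.
Cmin,ss = (D/Vd)·f/(1−f), so D = Cmin,ss·Vd·(1−f)/f.
D = 24 × 50 × (1−f)/f ≈ 24 × 50 × 3.00000 ≈ 3600.00 mg.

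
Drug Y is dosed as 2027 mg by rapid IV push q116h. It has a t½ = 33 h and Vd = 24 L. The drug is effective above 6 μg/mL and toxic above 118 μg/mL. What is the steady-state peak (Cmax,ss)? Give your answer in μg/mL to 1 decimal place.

Over one 116-h interval, 116/33 ≈ 3.5152 half-lives elapse, leaving f ≈ 0.0875 of each dose.
At steady state, accumulation factor R = 1/(1 − e^(−kτ)) ≈ 1.0959.
Each bolus raises the concentration by D/Vd = 2027/24 ≈ 84.458 μg/mL.
Steady-state peak Cmax,ss = C₀·R ≈ 84.458 × 1.0959 ≈ 92.558 μg/mL.
Peak 92.6 μg/mL vs MTC 118 μg/mL: below toxic threshold.

92.6 μg/mL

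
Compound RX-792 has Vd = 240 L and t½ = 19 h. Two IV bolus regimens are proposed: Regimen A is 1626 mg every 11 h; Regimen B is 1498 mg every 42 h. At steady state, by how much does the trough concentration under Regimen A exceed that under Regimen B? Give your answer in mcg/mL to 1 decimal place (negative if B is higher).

Regimen A: f = (1/2)^(11/19) ≈ 0.6695; Cmin,ss = (1626/240)·f/(1−f) ≈ 13.724 mcg/mL.
Regimen B: f = (1/2)^(42/19) ≈ 0.2161; Cmin,ss = (1498/240)·f/(1−f) ≈ 1.721 mcg/mL.
Difference ≈ 13.724 − 1.721 ≈ 12.003 mcg/mL.

12.0 mcg/mL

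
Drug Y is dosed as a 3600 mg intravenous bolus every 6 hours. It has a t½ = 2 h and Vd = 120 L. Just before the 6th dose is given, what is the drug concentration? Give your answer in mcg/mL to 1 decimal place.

4.3 mcg/mL

f = (1/2)^(τ/t½) = (1/2)^(6/2) ≈ 0.1250.
C₀ = D/Vd = 3600/120 ≈ 30.000 mcg/mL.
Before the 6th dose, 5 doses have been given. Superposition: Cmin = C₀·(f + f² + … + f^5).
≈ 30.000 × (0.1250 + 0.0156 + 0.0020 + 0.0002 + 0.0000) ≈ 30.000 × 0.1428 ≈ 4.284 mcg/mL.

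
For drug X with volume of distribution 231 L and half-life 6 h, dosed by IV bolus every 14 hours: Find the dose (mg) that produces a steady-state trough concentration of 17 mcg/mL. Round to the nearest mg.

15864 mg

τ/t½ = 14/6 ≈ 2.3333, so f = (1/2)^(14/6) ≈ 0.198425.
Cmin,ss = (D/Vd)·f/(1−f), so D = Cmin,ss·Vd·(1−f)/f.
D = 17 × 231 × (1−f)/f ≈ 17 × 231 × 4.03969 ≈ 15863.86 mg.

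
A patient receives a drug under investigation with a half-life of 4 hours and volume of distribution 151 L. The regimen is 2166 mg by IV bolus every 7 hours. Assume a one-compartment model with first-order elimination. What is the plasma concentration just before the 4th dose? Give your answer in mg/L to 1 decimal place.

5.9 mg/L

f = (1/2)^(τ/t½) = (1/2)^(7/4) ≈ 0.2973.
C₀ = D/Vd = 2166/151 ≈ 14.344 mg/L.
Before the 4th dose, 3 doses have been given. Superposition: Cmin = C₀·(f + f² + … + f^3).
≈ 14.344 × (0.2973 + 0.0884 + 0.0263) ≈ 14.344 × 0.4120 ≈ 5.910 mg/L.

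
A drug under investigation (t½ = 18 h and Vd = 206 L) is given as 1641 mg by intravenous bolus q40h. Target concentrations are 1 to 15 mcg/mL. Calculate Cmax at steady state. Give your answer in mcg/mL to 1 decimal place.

10.1 mcg/mL

Over one 40-h interval, 40/18 ≈ 2.2222 half-lives elapse, leaving f ≈ 0.2143 of each dose.
Accumulation ratio R = 1/(1 − f) ≈ 1/0.7857 ≈ 1.2728.
Single-dose peak C₀ = D/Vd = 1641/206 ≈ 7.966 mcg/mL.
Steady-state peak Cmax,ss = C₀·R ≈ 7.966 × 1.2728 ≈ 10.139 mcg/mL.
Peak 10.1 mcg/mL vs MTC 15 mcg/mL: below toxic threshold.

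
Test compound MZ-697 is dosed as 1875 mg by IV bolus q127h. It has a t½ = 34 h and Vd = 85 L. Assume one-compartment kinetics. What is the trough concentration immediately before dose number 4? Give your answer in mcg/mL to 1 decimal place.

f = (1/2)^(τ/t½) = (1/2)^(127/34) ≈ 0.0751.
C₀ = D/Vd = 1875/85 ≈ 22.059 mcg/mL.
Before the 4th dose, 3 doses have been given. Superposition: Cmin = C₀·(f + f² + … + f^3).
≈ 22.059 × (0.0751 + 0.0056 + 0.0004) ≈ 22.059 × 0.0811 ≈ 1.789 mcg/mL.

1.8 mcg/mL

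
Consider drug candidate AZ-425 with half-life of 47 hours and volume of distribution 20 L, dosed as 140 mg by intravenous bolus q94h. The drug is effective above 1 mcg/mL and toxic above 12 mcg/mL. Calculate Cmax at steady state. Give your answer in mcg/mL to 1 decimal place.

9.3 mcg/mL

τ = 94 h = 2 half-lives, so f = (1/2)^2 = 0.25.
At steady state, R = 1/(1 − 0.25) = 4/3.
Single-dose peak C₀ = D/Vd = 140/20 = 7 mcg/mL.
Steady-state peak Cmax,ss = C₀·R = 7 × 4/3 ≈ 9.333 mcg/mL.
Peak 9.3 mcg/mL vs MTC 12 mcg/mL: below toxic threshold.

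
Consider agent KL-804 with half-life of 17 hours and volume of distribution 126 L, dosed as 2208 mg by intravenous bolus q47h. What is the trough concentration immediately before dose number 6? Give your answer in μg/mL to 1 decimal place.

3.0 μg/mL

f = (1/2)^(τ/t½) = (1/2)^(47/17) ≈ 0.1471.
C₀ = D/Vd = 2208/126 ≈ 17.524 μg/mL.
Before the 6th dose, 5 doses have been given. Superposition: Cmin = C₀·(f + f² + … + f^5).
≈ 17.524 × (0.1471 + 0.0216 + 0.0032 + 0.0005 + 0.0001) ≈ 17.524 × 0.1725 ≈ 3.023 μg/mL.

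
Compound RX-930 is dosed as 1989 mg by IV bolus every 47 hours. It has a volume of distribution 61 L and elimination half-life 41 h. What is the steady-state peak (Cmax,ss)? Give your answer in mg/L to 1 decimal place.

τ/t½ = 47/41 ≈ 1.1463, so fraction remaining f = (1/2)^(47/41) ≈ 0.4518.
Accumulation ratio R = 1/(1 − f) ≈ 1/0.5482 ≈ 1.8242.
Each bolus raises the concentration by D/Vd = 1989/61 ≈ 32.607 mg/L.
Steady-state peak Cmax,ss = C₀·R ≈ 32.607 × 1.8242 ≈ 59.482 mg/L.

59.5 mg/L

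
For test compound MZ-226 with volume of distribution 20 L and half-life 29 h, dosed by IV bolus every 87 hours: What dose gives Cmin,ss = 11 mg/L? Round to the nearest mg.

τ/t½ = 87/29 ≈ 3, so f = (1/2)^(87/29) ≈ 0.125000.
Cmin,ss = (D/Vd)·f/(1−f), so D = Cmin,ss·Vd·(1−f)/f.
D = 11 × 20 × (1−f)/f ≈ 11 × 20 × 7.00000 ≈ 1540.00 mg.

1540 mg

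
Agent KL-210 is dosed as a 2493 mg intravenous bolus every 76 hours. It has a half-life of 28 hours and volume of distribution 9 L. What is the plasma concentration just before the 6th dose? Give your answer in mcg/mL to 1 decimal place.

49.8 mcg/mL

f = (1/2)^(τ/t½) = (1/2)^(76/28) ≈ 0.1524.
C₀ = D/Vd = 2493/9 ≈ 277.000 mcg/mL.
Before the 6th dose, 5 doses have been given. Superposition: Cmin = C₀·(f + f² + … + f^5).
≈ 277.000 × (0.1524 + 0.0232 + 0.0035 + 0.0005 + 0.0001) ≈ 277.000 × 0.1797 ≈ 49.777 mcg/mL.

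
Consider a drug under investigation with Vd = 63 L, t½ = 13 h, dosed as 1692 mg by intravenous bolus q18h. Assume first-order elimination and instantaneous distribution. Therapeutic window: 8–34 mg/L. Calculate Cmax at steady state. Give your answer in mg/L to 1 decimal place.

43.5 mg/L

τ/t½ = 18/13 ≈ 1.3846, so fraction remaining f = (1/2)^(18/13) ≈ 0.3830.
Accumulation ratio R = 1/(1 − f) ≈ 1/0.6170 ≈ 1.6207.
Single-dose peak C₀ = D/Vd = 1692/63 ≈ 26.857 mg/L.
Steady-state peak Cmax,ss = C₀·R ≈ 26.857 × 1.6207 ≈ 43.527 mg/L.
Peak 43.5 mg/L vs MTC 34 mg/L: exceeds toxic threshold.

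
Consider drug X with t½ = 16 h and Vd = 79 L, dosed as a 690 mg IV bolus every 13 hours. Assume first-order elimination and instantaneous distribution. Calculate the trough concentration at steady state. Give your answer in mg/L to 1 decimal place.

k = ln2/t½ = ln2/16 ≈ 0.043322 h⁻¹; fraction remaining f = e^(−kτ) = e^(−0.043322×13) ≈ 0.5694.
Accumulation ratio R = 1/(1 − f) ≈ 1/0.4306 ≈ 2.3223.
Single-dose peak C₀ = D/Vd = 690/79 ≈ 8.734 mg/L.
Steady-state peak Cmax,ss = C₀·R ≈ 8.734 × 2.3223 ≈ 20.283 mg/L.
Steady-state trough Cmin,ss = Cmax,ss·f ≈ 20.283 × 0.5694 ≈ 11.549 mg/L.

11.5 mg/L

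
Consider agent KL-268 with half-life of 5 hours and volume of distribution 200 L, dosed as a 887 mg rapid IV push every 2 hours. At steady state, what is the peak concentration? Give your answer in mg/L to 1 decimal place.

k = ln2/t½ = ln2/5 ≈ 0.138629 h⁻¹; fraction remaining f = e^(−kτ) = e^(−0.138629×2) ≈ 0.7579.
Accumulation ratio R = 1/(1 − f) ≈ 1/0.2421 ≈ 4.1305.
Single-dose peak C₀ = D/Vd = 887/200 ≈ 4.435 mg/L.
Cmax,ss = C₀/(1 − f) ≈ 4.435/0.2421 ≈ 18.319 mg/L.

18.3 mg/L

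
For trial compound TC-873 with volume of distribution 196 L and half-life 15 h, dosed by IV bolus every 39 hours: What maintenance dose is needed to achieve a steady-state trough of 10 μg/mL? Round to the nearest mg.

τ/t½ = 39/15 ≈ 2.6, so f = (1/2)^(39/15) ≈ 0.164938.
Cmin,ss = (D/Vd)·f/(1−f), so D = Cmin,ss·Vd·(1−f)/f.
D = 10 × 196 × (1−f)/f ≈ 10 × 196 × 5.06288 ≈ 9923.24 mg.

9923 mg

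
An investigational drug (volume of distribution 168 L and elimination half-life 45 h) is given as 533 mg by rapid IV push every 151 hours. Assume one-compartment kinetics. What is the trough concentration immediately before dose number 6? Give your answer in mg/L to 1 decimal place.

0.3 mg/L

f = (1/2)^(τ/t½) = (1/2)^(151/45) ≈ 0.0977.
C₀ = D/Vd = 533/168 ≈ 3.173 mg/L.
Before the 6th dose, 5 doses have been given. Superposition: Cmin = C₀·(f + f² + … + f^5).
≈ 3.173 × (0.0977 + 0.0095 + 0.0009 + 0.0001 + 0.0000) ≈ 3.173 × 0.1082 ≈ 0.343 mg/L.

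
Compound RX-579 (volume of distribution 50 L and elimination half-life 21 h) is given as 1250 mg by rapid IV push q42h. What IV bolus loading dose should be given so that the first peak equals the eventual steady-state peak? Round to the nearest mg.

f = (1/2)^(42/21) ≈ 0.250000; accumulation ratio R = 1/(1−f) ≈ 1.33333.
Loading dose to hit Cmax,ss on first dose: D_load = D_maint·R ≈ 1250 × 1.33333 ≈ 1666.66 mg.

1667 mg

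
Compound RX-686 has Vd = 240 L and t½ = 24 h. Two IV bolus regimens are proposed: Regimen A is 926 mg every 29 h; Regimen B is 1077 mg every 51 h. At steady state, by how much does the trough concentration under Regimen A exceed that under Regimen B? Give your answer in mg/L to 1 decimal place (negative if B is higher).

Regimen A: f = (1/2)^(29/24) ≈ 0.4328; Cmin,ss = (926/240)·f/(1−f) ≈ 2.944 mg/L.
Regimen B: f = (1/2)^(51/24) ≈ 0.2293; Cmin,ss = (1077/240)·f/(1−f) ≈ 1.335 mg/L.
Difference ≈ 2.944 − 1.335 ≈ 1.609 mg/L.

1.6 mg/L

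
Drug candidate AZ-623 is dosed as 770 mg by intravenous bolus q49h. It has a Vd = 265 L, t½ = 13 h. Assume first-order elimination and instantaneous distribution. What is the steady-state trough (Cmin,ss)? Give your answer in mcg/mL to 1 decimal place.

Over one 49-h interval, 49/13 ≈ 3.7692 half-lives elapse, leaving f ≈ 0.0733 of each dose.
Single-dose peak C₀ = D/Vd = 770/265 ≈ 2.906 mcg/mL.
Steady-state trough Cmin,ss = C₀·f/(1−f) ≈ 2.906 × 0.0733/0.9267 ≈ 0.230 mcg/mL.

0.2 mcg/mL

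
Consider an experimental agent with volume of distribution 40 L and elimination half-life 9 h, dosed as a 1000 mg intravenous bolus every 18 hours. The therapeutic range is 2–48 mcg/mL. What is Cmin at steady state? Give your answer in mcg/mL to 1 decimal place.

The dosing interval is 2 half-lives, so f = 2^(−2) = 0.25.
At steady state, R = 1/(1 − 0.25) = 4/3.
Single-dose peak C₀ = D/Vd = 1000/40 = 25 mcg/mL.
Steady-state peak Cmax,ss = C₀·R = 25 × 4/3 ≈ 33.333 mcg/mL.
Steady-state trough Cmin,ss = Cmax,ss·f ≈ 33.333 × 0.25 ≈ 8.333 mcg/mL.
Trough 8.3 mcg/mL vs MEC 2 mcg/mL: adequate.

8.3 mcg/mL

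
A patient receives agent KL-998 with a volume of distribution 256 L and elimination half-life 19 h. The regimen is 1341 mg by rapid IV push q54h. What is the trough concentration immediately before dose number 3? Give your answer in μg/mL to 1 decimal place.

0.8 μg/mL

f = (1/2)^(τ/t½) = (1/2)^(54/19) ≈ 0.1395.
C₀ = D/Vd = 1341/256 ≈ 5.238 μg/mL.
Before the 3rd dose, 2 doses have been given. Superposition: Cmin = C₀·(f + f²).
≈ 5.238 × (0.1395 + 0.0195) ≈ 5.238 × 0.1590 ≈ 0.833 μg/mL.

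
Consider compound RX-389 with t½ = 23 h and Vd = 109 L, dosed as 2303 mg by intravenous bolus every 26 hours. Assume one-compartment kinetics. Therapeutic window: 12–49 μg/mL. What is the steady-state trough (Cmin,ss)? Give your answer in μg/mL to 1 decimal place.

k = ln2/t½ = ln2/23 ≈ 0.030137 h⁻¹; fraction remaining f = e^(−kτ) = e^(−0.030137×26) ≈ 0.4568.
Each bolus raises the concentration by D/Vd = 2303/109 ≈ 21.128 μg/mL.
Steady-state trough Cmin,ss = C₀·f/(1−f) ≈ 21.128 × 0.4568/0.5432 ≈ 17.767 μg/mL.
Trough 17.8 μg/mL vs MEC 12 μg/mL: adequate.

17.8 μg/mL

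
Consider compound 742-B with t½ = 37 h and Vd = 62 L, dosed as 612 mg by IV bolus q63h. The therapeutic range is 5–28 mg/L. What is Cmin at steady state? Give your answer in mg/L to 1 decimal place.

4.4 mg/L

k = ln2/t½ = ln2/37 ≈ 0.018734 h⁻¹; fraction remaining f = e^(−kτ) = e^(−0.018734×63) ≈ 0.3072.
Accumulation ratio R = 1/(1 − f) ≈ 1/0.6928 ≈ 1.4434.
Single-dose peak C₀ = D/Vd = 612/62 ≈ 9.871 mg/L.
Steady-state peak Cmax,ss = C₀·R ≈ 9.871 × 1.4434 ≈ 14.248 mg/L.
Steady-state trough Cmin,ss = Cmax,ss·f ≈ 14.248 × 0.3072 ≈ 4.377 mg/L.
Trough 4.4 mg/L vs MEC 5 mg/L: subtherapeutic.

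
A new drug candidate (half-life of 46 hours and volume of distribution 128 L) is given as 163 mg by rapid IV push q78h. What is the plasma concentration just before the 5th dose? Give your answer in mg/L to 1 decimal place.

0.6 mg/L

f = (1/2)^(τ/t½) = (1/2)^(78/46) ≈ 0.3087.
C₀ = D/Vd = 163/128 ≈ 1.273 mg/L.
Before the 5th dose, 4 doses have been given. Superposition: Cmin = C₀·(f + f² + … + f^4).
≈ 1.273 × (0.3087 + 0.0953 + 0.0294 + 0.0091) ≈ 1.273 × 0.4425 ≈ 0.563 mg/L.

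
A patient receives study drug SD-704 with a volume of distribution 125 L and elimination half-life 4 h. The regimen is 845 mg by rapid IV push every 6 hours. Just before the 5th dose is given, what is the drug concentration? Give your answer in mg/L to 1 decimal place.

f = (1/2)^(τ/t½) = (1/2)^(6/4) ≈ 0.3536.
C₀ = D/Vd = 845/125 ≈ 6.760 mg/L.
Before the 5th dose, 4 doses have been given. Superposition: Cmin = C₀·(f + f² + … + f^4).
≈ 6.760 × (0.3536 + 0.1250 + 0.0442 + 0.0156) ≈ 6.760 × 0.5384 ≈ 3.640 mg/L.

3.6 mg/L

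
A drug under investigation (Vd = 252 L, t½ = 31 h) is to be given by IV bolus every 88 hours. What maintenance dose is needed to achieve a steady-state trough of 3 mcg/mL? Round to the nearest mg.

τ/t½ = 88/31 ≈ 2.8387, so f = (1/2)^(88/31) ≈ 0.139786.
Cmin,ss = (D/Vd)·f/(1−f), so D = Cmin,ss·Vd·(1−f)/f.
D = 3 × 252 × (1−f)/f ≈ 3 × 252 × 6.15379 ≈ 4652.27 mg.

4652 mg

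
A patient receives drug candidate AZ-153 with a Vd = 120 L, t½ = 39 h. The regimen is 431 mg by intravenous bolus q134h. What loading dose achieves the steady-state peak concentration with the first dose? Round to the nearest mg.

475 mg

f = (1/2)^(134/39) ≈ 0.092404; accumulation ratio R = 1/(1−f) ≈ 1.10181.
Loading dose to hit Cmax,ss on first dose: D_load = D_maint·R ≈ 431 × 1.10181 ≈ 474.88 mg.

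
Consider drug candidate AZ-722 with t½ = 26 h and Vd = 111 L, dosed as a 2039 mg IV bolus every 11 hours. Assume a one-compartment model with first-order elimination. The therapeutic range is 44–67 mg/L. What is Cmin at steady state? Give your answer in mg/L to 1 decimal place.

53.9 mg/L

τ/t½ = 11/26 ≈ 0.42308, so fraction remaining f = (1/2)^(11/26) ≈ 0.7458.
Each bolus raises the concentration by D/Vd = 2039/111 ≈ 18.369 mg/L.
Steady-state trough Cmin,ss = C₀·f/(1−f) ≈ 18.369 × 0.7458/0.2542 ≈ 53.893 mg/L.
Trough 53.9 mg/L vs MEC 44 mg/L: adequate.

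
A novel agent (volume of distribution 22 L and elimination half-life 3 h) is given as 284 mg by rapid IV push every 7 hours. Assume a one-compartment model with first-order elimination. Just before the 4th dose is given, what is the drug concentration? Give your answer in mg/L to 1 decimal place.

f = (1/2)^(τ/t½) = (1/2)^(7/3) ≈ 0.1984.
C₀ = D/Vd = 284/22 ≈ 12.909 mg/L.
Before the 4th dose, 3 doses have been given. Superposition: Cmin = C₀·(f + f² + … + f^3).
≈ 12.909 × (0.1984 + 0.0394 + 0.0078) ≈ 12.909 × 0.2456 ≈ 3.170 mg/L.

3.2 mg/L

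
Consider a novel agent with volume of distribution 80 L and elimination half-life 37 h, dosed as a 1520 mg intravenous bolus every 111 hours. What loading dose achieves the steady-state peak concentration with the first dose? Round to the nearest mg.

f = (1/2)^(111/37) ≈ 0.125000; accumulation ratio R = 1/(1−f) ≈ 1.14286.
Loading dose to hit Cmax,ss on first dose: D_load = D_maint·R ≈ 1520 × 1.14286 ≈ 1737.15 mg.

1737 mg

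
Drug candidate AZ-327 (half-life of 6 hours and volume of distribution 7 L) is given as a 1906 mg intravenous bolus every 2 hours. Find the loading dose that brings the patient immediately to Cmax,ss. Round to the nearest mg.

f = (1/2)^(2/6) ≈ 0.793701; accumulation ratio R = 1/(1−f) ≈ 4.84733.
Loading dose to hit Cmax,ss on first dose: D_load = D_maint·R ≈ 1906 × 4.84733 ≈ 9239.01 mg.

9239 mg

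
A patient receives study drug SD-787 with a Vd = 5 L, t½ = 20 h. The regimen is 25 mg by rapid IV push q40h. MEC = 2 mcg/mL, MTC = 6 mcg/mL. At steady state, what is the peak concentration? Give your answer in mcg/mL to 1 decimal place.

6.7 mcg/mL

τ = 40 h = 2 half-lives, so f = (1/2)^2 = 0.25.
At steady state, R = 1/(1 − 0.25) = 4/3.
Single-dose peak C₀ = D/Vd = 25/5 = 5 mcg/mL.
Steady-state peak Cmax,ss = C₀·R = 5 × 4/3 ≈ 6.667 mcg/mL.
Peak 6.7 mcg/mL vs MTC 6 mcg/mL: exceeds toxic threshold.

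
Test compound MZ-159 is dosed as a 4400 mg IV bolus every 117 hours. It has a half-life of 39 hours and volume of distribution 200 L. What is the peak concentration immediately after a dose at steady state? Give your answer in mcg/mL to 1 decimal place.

25.1 mcg/mL

The dosing interval is 3 half-lives, so f = 2^(−3) = 0.125.
At steady state, R = 1/(1 − 0.125) = 8/7.
Single-dose peak C₀ = D/Vd = 4400/200 = 22 mcg/mL.
Steady-state peak Cmax,ss = C₀·R = 22 × 8/7 ≈ 25.143 mcg/mL.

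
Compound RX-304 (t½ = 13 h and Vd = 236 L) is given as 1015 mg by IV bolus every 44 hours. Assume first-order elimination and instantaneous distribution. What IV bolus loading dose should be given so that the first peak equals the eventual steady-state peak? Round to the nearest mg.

f = (1/2)^(44/13) ≈ 0.095748; accumulation ratio R = 1/(1−f) ≈ 1.10589.
Loading dose to hit Cmax,ss on first dose: D_load = D_maint·R ≈ 1015 × 1.10589 ≈ 1122.48 mg.

1122 mg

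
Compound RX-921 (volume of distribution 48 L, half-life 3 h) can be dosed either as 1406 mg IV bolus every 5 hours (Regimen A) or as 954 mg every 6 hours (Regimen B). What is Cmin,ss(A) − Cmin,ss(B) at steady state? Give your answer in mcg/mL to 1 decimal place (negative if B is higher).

6.8 mcg/mL

Regimen A: f = (1/2)^(5/3) ≈ 0.3150; Cmin,ss = (1406/48)·f/(1−f) ≈ 13.470 mcg/mL.
Regimen B: f = (1/2)^(6/3) ≈ 0.2500; Cmin,ss = (954/48)·f/(1−f) ≈ 6.625 mcg/mL.
Difference ≈ 13.470 − 6.625 ≈ 6.845 mcg/mL.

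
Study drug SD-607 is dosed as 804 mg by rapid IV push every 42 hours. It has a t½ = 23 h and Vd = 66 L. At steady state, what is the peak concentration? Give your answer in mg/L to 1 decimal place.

17.0 mg/L

Over one 42-h interval, 42/23 ≈ 1.8261 half-lives elapse, leaving f ≈ 0.2820 of each dose.
At steady state, accumulation factor R = 1/(1 − e^(−kτ)) ≈ 1.3928.
Single-dose peak C₀ = D/Vd = 804/66 ≈ 12.182 mg/L.
Steady-state peak Cmax,ss = C₀·R ≈ 12.182 × 1.3928 ≈ 16.967 mg/L.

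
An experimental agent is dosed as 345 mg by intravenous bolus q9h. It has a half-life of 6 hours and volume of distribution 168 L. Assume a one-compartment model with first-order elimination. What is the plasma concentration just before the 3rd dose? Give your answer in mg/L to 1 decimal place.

1.0 mg/L

f = (1/2)^(τ/t½) = (1/2)^(9/6) ≈ 0.3536.
C₀ = D/Vd = 345/168 ≈ 2.054 mg/L.
Before the 3rd dose, 2 doses have been given. Superposition: Cmin = C₀·(f + f²).
≈ 2.054 × (0.3536 + 0.1250) ≈ 2.054 × 0.4786 ≈ 0.983 mg/L.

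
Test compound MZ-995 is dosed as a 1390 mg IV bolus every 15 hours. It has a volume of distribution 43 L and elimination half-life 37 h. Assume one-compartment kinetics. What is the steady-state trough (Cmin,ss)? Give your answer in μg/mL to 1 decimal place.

99.6 μg/mL

τ/t½ = 15/37 ≈ 0.40541, so fraction remaining f = (1/2)^(15/37) ≈ 0.7550.
Accumulation ratio R = 1/(1 − f) ≈ 1/0.2450 ≈ 4.0816.
Single-dose peak C₀ = D/Vd = 1390/43 ≈ 32.326 μg/mL.
Steady-state peak Cmax,ss = C₀·R ≈ 32.326 × 4.0816 ≈ 131.942 μg/mL.
One interval later, Cmin,ss = Cmax,ss·e^(−kτ) ≈ 131.942 × 0.7550 ≈ 99.616 μg/mL.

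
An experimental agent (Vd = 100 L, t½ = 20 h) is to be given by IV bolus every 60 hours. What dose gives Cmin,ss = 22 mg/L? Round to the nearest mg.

τ/t½ = 60/20 ≈ 3, so f = (1/2)^(60/20) ≈ 0.125000.
Cmin,ss = (D/Vd)·f/(1−f), so D = Cmin,ss·Vd·(1−f)/f.
D = 22 × 100 × (1−f)/f ≈ 22 × 100 × 7.00000 ≈ 15400.00 mg.

15400 mg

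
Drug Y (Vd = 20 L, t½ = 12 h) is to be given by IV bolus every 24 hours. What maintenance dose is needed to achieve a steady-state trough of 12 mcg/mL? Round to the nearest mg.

720 mg

τ/t½ = 24/12 ≈ 2, so f = (1/2)^(24/12) ≈ 0.250000.
Cmin,ss = (D/Vd)·f/(1−f), so D = Cmin,ss·Vd·(1−f)/f.
D = 12 × 20 × (1−f)/f ≈ 12 × 20 × 3.00000 ≈ 720.00 mg.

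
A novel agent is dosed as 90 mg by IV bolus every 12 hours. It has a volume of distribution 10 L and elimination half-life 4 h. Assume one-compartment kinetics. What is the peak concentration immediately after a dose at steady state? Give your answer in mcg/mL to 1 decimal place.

The dosing interval is 3 half-lives, so f = 2^(−3) = 0.125.
Accumulation ratio R = 1/(1 − f) = 1/0.875 = 8/7.
Single-dose peak C₀ = D/Vd = 90/10 = 9 mcg/mL.
Steady-state peak Cmax,ss = C₀·R = 9 × 8/7 ≈ 10.286 mcg/mL.

10.3 mcg/mL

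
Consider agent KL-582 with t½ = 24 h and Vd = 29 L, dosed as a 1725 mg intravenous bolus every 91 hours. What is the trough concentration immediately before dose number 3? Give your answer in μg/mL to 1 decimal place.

f = (1/2)^(τ/t½) = (1/2)^(91/24) ≈ 0.0722.
C₀ = D/Vd = 1725/29 ≈ 59.483 μg/mL.
Before the 3rd dose, 2 doses have been given. Superposition: Cmin = C₀·(f + f²).
≈ 59.483 × (0.0722 + 0.0052) ≈ 59.483 × 0.0774 ≈ 4.604 μg/mL.

4.6 μg/mL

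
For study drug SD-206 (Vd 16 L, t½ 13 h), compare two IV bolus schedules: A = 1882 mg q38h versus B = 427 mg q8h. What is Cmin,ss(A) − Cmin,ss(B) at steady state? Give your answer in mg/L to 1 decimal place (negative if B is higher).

-32.3 mg/L

Regimen A: f = (1/2)^(38/13) ≈ 0.1318; Cmin,ss = (1882/16)·f/(1−f) ≈ 17.856 mg/L.
Regimen B: f = (1/2)^(8/13) ≈ 0.6528; Cmin,ss = (427/16)·f/(1−f) ≈ 50.177 mg/L.
Difference ≈ 17.856 − 50.177 ≈ -32.321 mg/L.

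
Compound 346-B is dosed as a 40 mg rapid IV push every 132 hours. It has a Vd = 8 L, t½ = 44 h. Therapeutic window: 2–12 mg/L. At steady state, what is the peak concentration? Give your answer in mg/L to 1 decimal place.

5.7 mg/L

The dosing interval is 3 half-lives, so f = 2^(−3) = 0.125.
At steady state, R = 1/(1 − 0.125) = 8/7.
Single-dose peak C₀ = D/Vd = 40/8 = 5 mg/L.
Steady-state peak Cmax,ss = C₀·R = 5 × 8/7 ≈ 5.714 mg/L.
Peak 5.7 mg/L vs MTC 12 mg/L: below toxic threshold.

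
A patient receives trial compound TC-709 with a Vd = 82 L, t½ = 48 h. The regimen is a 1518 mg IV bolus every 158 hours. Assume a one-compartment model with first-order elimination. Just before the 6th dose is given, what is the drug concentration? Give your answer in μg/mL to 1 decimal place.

2.1 μg/mL

f = (1/2)^(τ/t½) = (1/2)^(158/48) ≈ 0.1021.
C₀ = D/Vd = 1518/82 ≈ 18.512 μg/mL.
Before the 6th dose, 5 doses have been given. Superposition: Cmin = C₀·(f + f² + … + f^5).
≈ 18.512 × (0.1021 + 0.0104 + 0.0011 + 0.0001 + 0.0000) ≈ 18.512 × 0.1137 ≈ 2.105 μg/mL.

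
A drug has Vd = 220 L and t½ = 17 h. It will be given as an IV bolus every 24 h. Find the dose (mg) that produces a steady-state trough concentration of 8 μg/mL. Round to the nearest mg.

2923 mg

τ/t½ = 24/17 ≈ 1.4118, so f = (1/2)^(24/17) ≈ 0.375852.
Cmin,ss = (D/Vd)·f/(1−f), so D = Cmin,ss·Vd·(1−f)/f.
D = 8 × 220 × (1−f)/f ≈ 8 × 220 × 1.66062 ≈ 2922.69 mg.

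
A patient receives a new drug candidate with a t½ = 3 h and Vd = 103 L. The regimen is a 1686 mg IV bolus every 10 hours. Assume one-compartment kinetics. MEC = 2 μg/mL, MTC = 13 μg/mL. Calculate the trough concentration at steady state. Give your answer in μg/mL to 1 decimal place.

1.8 μg/mL

τ/t½ = 10/3 ≈ 3.3333, so fraction remaining f = (1/2)^(10/3) ≈ 0.0992.
Each bolus raises the concentration by D/Vd = 1686/103 ≈ 16.369 μg/mL.
Steady-state trough Cmin,ss = C₀·f/(1−f) ≈ 16.369 × 0.0992/0.9008 ≈ 1.803 μg/mL.
Trough 1.8 μg/mL vs MEC 2 μg/mL: subtherapeutic.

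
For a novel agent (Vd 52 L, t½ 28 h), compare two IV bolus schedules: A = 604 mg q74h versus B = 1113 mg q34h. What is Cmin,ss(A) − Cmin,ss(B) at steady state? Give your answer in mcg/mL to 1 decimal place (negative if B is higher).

-14.0 mcg/mL

Regimen A: f = (1/2)^(74/28) ≈ 0.1601; Cmin,ss = (604/52)·f/(1−f) ≈ 2.214 mcg/mL.
Regimen B: f = (1/2)^(34/28) ≈ 0.4310; Cmin,ss = (1113/52)·f/(1−f) ≈ 16.213 mcg/mL.
Difference ≈ 2.214 − 16.213 ≈ -13.999 mcg/mL.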